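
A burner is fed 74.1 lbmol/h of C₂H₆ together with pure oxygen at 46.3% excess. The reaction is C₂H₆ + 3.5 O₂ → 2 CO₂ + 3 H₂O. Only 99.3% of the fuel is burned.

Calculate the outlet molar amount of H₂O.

221 lbmol/h

Stoichiometric O₂ = 3.5 × 74.1 = 259.3 lbmol/h; O₂ fed = 259.3 × 1.463 = 379.4 lbmol/h.
Fuel reacted = 0.993 × 74.1 → ξ = 73.58 lbmol/h.
Outlet (n = n₀ + ν ξ):
  C₂H₆: 74.1 − 1(73.58) = 0.5187
  O₂: 379.4 − 3.5(73.58) = 121.9
  CO₂: 0 + 2(73.58) = 147.2
  H₂O: 0 + 3(73.58) = 220.7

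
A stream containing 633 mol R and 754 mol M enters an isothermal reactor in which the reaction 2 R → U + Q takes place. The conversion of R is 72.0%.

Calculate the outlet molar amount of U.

R reacted = 0.72 × 633 = 455.8 mol; ν_R = −2, so ξ = 455.8/2 = 227.9 mol.
Outlet amounts (n = n₀ + ν ξ):
  R: 633 − 2(227.9) = 177.2
  U: 0 + 1(227.9) = 227.9
  Q: 0 + 1(227.9) = 227.9
  M: 754 (inert)

228 mol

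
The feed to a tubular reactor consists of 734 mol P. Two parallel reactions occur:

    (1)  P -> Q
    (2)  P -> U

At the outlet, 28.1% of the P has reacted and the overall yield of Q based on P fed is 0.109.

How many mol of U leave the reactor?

126 mol

Yield of Q: 1ξ₁ / 734 = 0.109 → ξ₁ = 80.01 mol.
Conversion of P: 1ξ₁ + 1ξ₂ = 0.281 × 734 = 206.3 → ξ₂ = 126.2 mol.
Outlet amounts (n = n₀ + Σ ν·ξ):
  P: 734 − 1(80.01) − 1(126.2) = 527.7
  Q: 0 + 1(80.01) = 80.01
  U: 0 + 1(126.2) = 126.2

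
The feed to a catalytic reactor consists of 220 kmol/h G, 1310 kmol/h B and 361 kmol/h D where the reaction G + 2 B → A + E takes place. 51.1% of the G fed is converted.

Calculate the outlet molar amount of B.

1090 kmol/h

G reacted = 0.511 × 220 = 112.4 kmol/h; ν_G = −1, so ξ = 112.4/1 = 112.4 kmol/h.
Outlet amounts (n = n₀ + ν ξ):
  G: 220 − 1(112.4) = 107.6
  B: 1310 − 2(112.4) = 1085
  A: 0 + 1(112.4) = 112.4
  E: 0 + 1(112.4) = 112.4
  D: 361 (inert)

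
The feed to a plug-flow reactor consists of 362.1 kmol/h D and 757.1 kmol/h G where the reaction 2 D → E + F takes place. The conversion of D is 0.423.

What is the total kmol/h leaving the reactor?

1120 kmol/h

D reacted = 0.423 × 362.1 = 153.2 kmol/h; ν_D = −2, so ξ = 153.2/2 = 76.58 kmol/h.
Outlet amounts (n = n₀ + ν ξ):
  D: 362.1 − 2(76.58) = 208.9
  E: 0 + 1(76.58) = 76.58
  F: 0 + 1(76.58) = 76.58
  G: 757.1 (inert)
Total out = 208.9 + 76.58 + 76.58 + 757.1 = 1119 kmol/h.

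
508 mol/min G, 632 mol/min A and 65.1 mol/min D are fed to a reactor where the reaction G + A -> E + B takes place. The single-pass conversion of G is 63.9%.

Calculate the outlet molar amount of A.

307 mol/min

G reacted = 0.639 × 508 = 324.6 mol/min; ν_G = −1, so ξ = 324.6/1 = 324.6 mol/min.
Outlet amounts (n = n₀ + ν ξ):
  G: 508 − 1(324.6) = 183.4
  A: 632 − 1(324.6) = 307.4
  E: 0 + 1(324.6) = 324.6
  B: 0 + 1(324.6) = 324.6
  D: 65.1 (inert)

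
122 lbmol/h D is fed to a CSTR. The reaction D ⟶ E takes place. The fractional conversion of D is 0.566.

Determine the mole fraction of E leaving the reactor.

0.566

D reacted = 0.566 × 122 = 69.05 lbmol/h; ν_D = −1, so ξ = 69.05/1 = 69.05 lbmol/h.
Outlet amounts (n = n₀ + ν ξ):
  D: 122 − 1(69.05) = 52.95
  E: 0 + 1(69.05) = 69.05
Total out = 122 lbmol/h; y_E = 69.05 / 122 = 0.566.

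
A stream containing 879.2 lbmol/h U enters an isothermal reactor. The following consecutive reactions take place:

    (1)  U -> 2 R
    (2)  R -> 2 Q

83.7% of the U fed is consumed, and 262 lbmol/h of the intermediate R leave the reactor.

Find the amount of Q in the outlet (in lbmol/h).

Conversion of U: U consumed = 1ξ₁ = 0.837 × 879.2 → ξ₁ = 735.9 lbmol/h.
R balance: n_R = 0 + 2ξ₁ − 1ξ₂ = 262 → ξ₂ = (2·735.9 − 262)/1 = 1210 lbmol/h.
Outlet amounts (n = n₀ + Σ ν·ξ):
  U: 879.2 − 1(735.9) = 143.3
  R: 0 + 2(735.9) − 1(1210) = 262
  Q: 0 + 2(1210) = 2420

2420 lbmol/h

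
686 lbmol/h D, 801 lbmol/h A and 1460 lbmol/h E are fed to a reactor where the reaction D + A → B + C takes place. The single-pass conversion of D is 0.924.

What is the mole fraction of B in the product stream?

D reacted = 0.924 × 686 = 633.9 lbmol/h; ν_D = −1, so ξ = 633.9/1 = 633.9 lbmol/h.
Outlet amounts (n = n₀ + ν ξ):
  D: 686 − 1(633.9) = 52.14
  A: 801 − 1(633.9) = 167.1
  B: 0 + 1(633.9) = 633.9
  C: 0 + 1(633.9) = 633.9
  E: 1460 (inert)
Total out = 2947 lbmol/h; y_B = 633.9 / 2947 = 0.2151.

0.215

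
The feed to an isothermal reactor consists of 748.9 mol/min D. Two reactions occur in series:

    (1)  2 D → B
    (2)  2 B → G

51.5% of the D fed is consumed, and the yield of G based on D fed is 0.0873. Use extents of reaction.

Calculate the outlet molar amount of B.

62.1 mol/min

Conversion of D: D consumed = 2ξ₁ = 0.515 × 748.9 → ξ₁ = 192.8 mol/min.
Yield of G: 1ξ₂ / 748.9 = 0.0873 → ξ₂ = 65.38 mol/min.
Outlet amounts (n = n₀ + Σ ν·ξ):
  D: 748.9 − 2(192.8) = 363.2
  B: 0 + 1(192.8) − 2(65.38) = 62.08
  G: 0 + 1(65.38) = 65.38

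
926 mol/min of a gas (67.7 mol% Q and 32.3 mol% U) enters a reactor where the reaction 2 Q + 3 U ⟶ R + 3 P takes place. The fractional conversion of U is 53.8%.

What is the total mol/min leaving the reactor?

872 mol/min

U reacted = 0.538 × 299.1 = 160.9 mol/min; ν_U = −3, so ξ = 160.9/3 = 53.64 mol/min.
Outlet amounts (n = n₀ + ν ξ):
  Q: 626.9 − 2(53.64) = 519.6
  U: 299.1 − 3(53.64) = 138.2
  R: 0 + 1(53.64) = 53.64
  P: 0 + 3(53.64) = 160.9
Total out = 519.6 + 138.2 + 53.64 + 160.9 = 872.4 mol/min.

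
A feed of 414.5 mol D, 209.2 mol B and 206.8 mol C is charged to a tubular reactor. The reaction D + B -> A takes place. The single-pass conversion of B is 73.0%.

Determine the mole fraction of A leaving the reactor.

B reacted = 0.73 × 209.2 = 152.7 mol; ν_B = −1, so ξ = 152.7/1 = 152.7 mol.
Outlet amounts (n = n₀ + ν ξ):
  D: 414.5 − 1(152.7) = 261.8
  B: 209.2 − 1(152.7) = 56.48
  A: 0 + 1(152.7) = 152.7
  C: 206.8 (inert)
Total out = 677.8 mol; y_A = 152.7 / 677.8 = 0.2253.

0.225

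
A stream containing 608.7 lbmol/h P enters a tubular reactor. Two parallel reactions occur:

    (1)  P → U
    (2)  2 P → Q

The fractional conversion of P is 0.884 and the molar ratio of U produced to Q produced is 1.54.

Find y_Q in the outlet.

0.333

Conversion of P: P consumed = 0.884 × 608.7 = 538.1 lbmol/h = 1ξ₁ + 2ξ₂.
Selectivity: 1ξ₁ / (1ξ₂) = 1.54 → ξ₁ = 1.54 ξ₂.
Substitute: (1·1.54 + 2) ξ₂ = 538.1 → ξ₂ = 152 lbmol/h, ξ₁ = 234.1 lbmol/h.
Outlet amounts (n = n₀ + Σ ν·ξ):
  P: 608.7 − 1(234.1) − 2(152) = 70.61
  U: 0 + 1(234.1) = 234.1
  Q: 0 + 1(152) = 152
Total out = 456.7 lbmol/h; y_Q = 152 / 456.7 = 0.3328.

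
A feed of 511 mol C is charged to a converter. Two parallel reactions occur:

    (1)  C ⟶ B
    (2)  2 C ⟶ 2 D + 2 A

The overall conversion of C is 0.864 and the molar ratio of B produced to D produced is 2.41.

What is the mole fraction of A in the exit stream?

Conversion of C: C consumed = 0.864 × 511 = 441.5 mol = 1ξ₁ + 2ξ₂.
Selectivity: 1ξ₁ / (2ξ₂) = 2.41 → ξ₁ = 4.82 ξ₂.
Substitute: (1·4.82 + 2) ξ₂ = 441.5 → ξ₂ = 64.74 mol, ξ₁ = 312 mol.
Outlet amounts (n = n₀ + Σ ν·ξ):
  C: 511 − 1(312) − 2(64.74) = 69.5
  B: 0 + 1(312) = 312
  D: 0 + 2(64.74) = 129.5
  A: 0 + 2(64.74) = 129.5
Total out = 640.5 mol; y_A = 129.5 / 640.5 = 0.2022.

0.202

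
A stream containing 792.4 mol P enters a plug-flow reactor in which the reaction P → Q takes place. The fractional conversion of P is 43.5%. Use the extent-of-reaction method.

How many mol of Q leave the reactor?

345 mol

P reacted = 0.435 × 792.4 = 344.7 mol; ν_P = −1, so ξ = 344.7/1 = 344.7 mol.
Outlet amounts (n = n₀ + ν ξ):
  P: 792.4 − 1(344.7) = 447.7
  Q: 0 + 1(344.7) = 344.7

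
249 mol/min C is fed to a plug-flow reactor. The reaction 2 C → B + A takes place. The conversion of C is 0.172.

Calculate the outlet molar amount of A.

C reacted = 0.172 × 249 = 42.83 mol/min; ν_C = −2, so ξ = 42.83/2 = 21.41 mol/min.
Outlet amounts (n = n₀ + ν ξ):
  C: 249 − 2(21.41) = 206.2
  B: 0 + 1(21.41) = 21.41
  A: 0 + 1(21.41) = 21.41

21.4 mol/min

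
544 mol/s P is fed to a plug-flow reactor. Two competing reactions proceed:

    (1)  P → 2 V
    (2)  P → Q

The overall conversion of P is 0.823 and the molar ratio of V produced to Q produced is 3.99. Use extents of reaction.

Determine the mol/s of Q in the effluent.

Conversion of P: P consumed = 0.823 × 544 = 447.7 mol/s = 1ξ₁ + 1ξ₂.
Selectivity: 2ξ₁ / (1ξ₂) = 3.99 → ξ₁ = 1.995 ξ₂.
Substitute: (1·1.995 + 1) ξ₂ = 447.7 → ξ₂ = 149.5 mol/s, ξ₁ = 298.2 mol/s.
Outlet amounts (n = n₀ + Σ ν·ξ):
  P: 544 − 1(298.2) − 1(149.5) = 96.29
  V: 0 + 2(298.2) = 596.5
  Q: 0 + 1(149.5) = 149.5

149 mol/s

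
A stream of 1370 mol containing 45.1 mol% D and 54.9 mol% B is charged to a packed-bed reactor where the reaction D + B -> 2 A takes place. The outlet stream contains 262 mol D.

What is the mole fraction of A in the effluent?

0.52

For D: n = n₀ − 1ξ → 262 = 617.9 − 1ξ, giving ξ = 355.9 mol.
Outlet amounts (n = n₀ + ν ξ):
  D: 617.9 − 1(355.9) = 262
  B: 752.1 − 1(355.9) = 396.3
  A: 0 + 2(355.9) = 711.7
Total out = 1370 mol; y_A = 711.7 / 1370 = 0.5195.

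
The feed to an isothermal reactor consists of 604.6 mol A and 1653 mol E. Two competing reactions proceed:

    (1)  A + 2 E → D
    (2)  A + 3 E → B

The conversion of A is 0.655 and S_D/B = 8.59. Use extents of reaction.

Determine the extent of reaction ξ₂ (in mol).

ξ₂ = 41.3 mol

Conversion of A: A consumed = 0.655 × 604.6 = 396 mol = 1ξ₁ + 1ξ₂.
Selectivity: 1ξ₁ / (1ξ₂) = 8.59 → ξ₁ = 8.59 ξ₂.
Substitute: (1·8.59 + 1) ξ₂ = 396 → ξ₂ = 41.29 mol, ξ₁ = 354.7 mol.
Outlet amounts (n = n₀ + Σ ν·ξ):
  A: 604.6 − 1(354.7) − 1(41.29) = 208.6
  E: 1653 − 2(354.7) − 3(41.29) = 819.7
  D: 0 + 1(354.7) = 354.7
  B: 0 + 1(41.29) = 41.29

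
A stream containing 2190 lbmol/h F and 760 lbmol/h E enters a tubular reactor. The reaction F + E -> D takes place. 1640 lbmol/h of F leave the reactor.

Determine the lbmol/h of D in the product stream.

For F: n = n₀ − 1ξ → 1640 = 2190 − 1ξ, giving ξ = 550 lbmol/h.
Outlet amounts (n = n₀ + ν ξ):
  F: 2190 − 1(550) = 1640
  E: 760 − 1(550) = 210
  D: 0 + 1(550) = 550

550 lbmol/h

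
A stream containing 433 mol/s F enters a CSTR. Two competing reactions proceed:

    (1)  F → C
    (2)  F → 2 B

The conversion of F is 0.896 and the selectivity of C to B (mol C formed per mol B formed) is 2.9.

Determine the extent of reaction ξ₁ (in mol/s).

Conversion of F: F consumed = 0.896 × 433 = 388 mol/s = 1ξ₁ + 1ξ₂.
Selectivity: 1ξ₁ / (2ξ₂) = 2.9 → ξ₁ = 5.8 ξ₂.
Substitute: (1·5.8 + 1) ξ₂ = 388 → ξ₂ = 57.05 mol/s, ξ₁ = 330.9 mol/s.
Outlet amounts (n = n₀ + Σ ν·ξ):
  F: 433 − 1(330.9) − 1(57.05) = 45.03
  C: 0 + 1(330.9) = 330.9
  B: 0 + 2(57.05) = 114.1

ξ₁ = 331 mol/s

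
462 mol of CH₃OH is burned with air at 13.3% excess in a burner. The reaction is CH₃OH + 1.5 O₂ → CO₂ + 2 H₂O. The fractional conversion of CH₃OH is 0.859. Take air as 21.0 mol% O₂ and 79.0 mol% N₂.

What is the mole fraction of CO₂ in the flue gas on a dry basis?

0.11

Stoichiometric O₂ = 1.5 × 462 = 693 mol; O₂ fed = 693 × 1.133 = 785.2 mol.
N₂ fed = 785.2 × 79/21 = 2954 mol.
Fuel reacted = 0.859 × 462 → ξ = 396.9 mol.
Outlet (n = n₀ + ν ξ):
  CH₃OH: 462 − 1(396.9) = 65.14
  O₂: 785.2 − 1.5(396.9) = 189.9
  N₂: 2954 (inert)
  CO₂: 0 + 1(396.9) = 396.9
  H₂O: 0 + 2(396.9) = 793.7
Dry total = 3606 mol; y_CO₂ (dry) = 396.9 / 3606 = 0.1101.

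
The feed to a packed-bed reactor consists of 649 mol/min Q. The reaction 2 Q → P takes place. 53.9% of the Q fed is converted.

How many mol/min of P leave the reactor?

175 mol/min

Q reacted = 0.539 × 649 = 349.8 mol/min; ν_Q = −2, so ξ = 349.8/2 = 174.9 mol/min.
Outlet amounts (n = n₀ + ν ξ):
  Q: 649 − 2(174.9) = 299.2
  P: 0 + 1(174.9) = 174.9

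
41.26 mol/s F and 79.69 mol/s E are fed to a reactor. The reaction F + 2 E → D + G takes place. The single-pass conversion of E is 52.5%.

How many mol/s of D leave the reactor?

E reacted = 0.525 × 79.69 = 41.84 mol/s; ν_E = −2, so ξ = 41.84/2 = 20.92 mol/s.
Outlet amounts (n = n₀ + ν ξ):
  F: 41.26 − 1(20.92) = 20.34
  E: 79.69 − 2(20.92) = 37.85
  D: 0 + 1(20.92) = 20.92
  G: 0 + 1(20.92) = 20.92

20.9 mol/s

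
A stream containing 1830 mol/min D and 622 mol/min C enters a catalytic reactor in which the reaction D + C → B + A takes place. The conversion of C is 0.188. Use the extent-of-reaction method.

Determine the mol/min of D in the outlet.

C reacted = 0.188 × 622 = 116.9 mol/min; ν_C = −1, so ξ = 116.9/1 = 116.9 mol/min.
Outlet amounts (n = n₀ + ν ξ):
  D: 1830 − 1(116.9) = 1713
  C: 622 − 1(116.9) = 505.1
  B: 0 + 1(116.9) = 116.9
  A: 0 + 1(116.9) = 116.9

1710 mol/min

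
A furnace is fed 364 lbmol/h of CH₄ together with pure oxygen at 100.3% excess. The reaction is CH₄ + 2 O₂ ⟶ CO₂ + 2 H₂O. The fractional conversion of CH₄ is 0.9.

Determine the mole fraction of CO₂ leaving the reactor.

Stoichiometric O₂ = 2 × 364 = 728 lbmol/h; O₂ fed = 728 × 2.003 = 1458 lbmol/h.
Fuel reacted = 0.9 × 364 → ξ = 327.6 lbmol/h.
Outlet (n = n₀ + ν ξ):
  CH₄: 364 − 1(327.6) = 36.4
  O₂: 1458 − 2(327.6) = 803
  CO₂: 0 + 1(327.6) = 327.6
  H₂O: 0 + 2(327.6) = 655.2
Total out = 1822 lbmol/h; y_CO₂ = 327.6 / 1822 = 0.1798.

0.18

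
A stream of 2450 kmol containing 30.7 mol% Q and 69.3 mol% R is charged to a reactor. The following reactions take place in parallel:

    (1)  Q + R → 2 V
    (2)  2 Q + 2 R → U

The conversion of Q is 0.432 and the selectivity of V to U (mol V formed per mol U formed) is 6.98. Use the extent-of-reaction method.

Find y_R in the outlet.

Conversion of Q: Q consumed = 0.432 × 752.1 = 324.9 kmol = 1ξ₁ + 2ξ₂.
Selectivity: 2ξ₁ / (1ξ₂) = 6.98 → ξ₁ = 3.49 ξ₂.
Substitute: (1·3.49 + 2) ξ₂ = 324.9 → ξ₂ = 59.19 kmol, ξ₁ = 206.6 kmol.
Outlet amounts (n = n₀ + Σ ν·ξ):
  Q: 752.1 − 1(206.6) − 2(59.19) = 427.2
  R: 1698 − 1(206.6) − 2(59.19) = 1373
  V: 0 + 2(206.6) = 413.1
  U: 0 + 1(59.19) = 59.19
Total out = 2272 kmol; y_R = 1373 / 2272 = 0.6042.

0.604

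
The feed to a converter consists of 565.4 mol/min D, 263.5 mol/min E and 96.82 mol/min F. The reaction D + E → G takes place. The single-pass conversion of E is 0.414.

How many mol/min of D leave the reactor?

456 mol/min

E reacted = 0.414 × 263.5 = 109.1 mol/min; ν_E = −1, so ξ = 109.1/1 = 109.1 mol/min.
Outlet amounts (n = n₀ + ν ξ):
  D: 565.4 − 1(109.1) = 456.3
  E: 263.5 − 1(109.1) = 154.4
  G: 0 + 1(109.1) = 109.1
  F: 96.82 (inert)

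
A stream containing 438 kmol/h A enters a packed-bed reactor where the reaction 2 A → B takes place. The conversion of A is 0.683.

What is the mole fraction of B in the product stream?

0.519

A reacted = 0.683 × 438 = 299.2 kmol/h; ν_A = −2, so ξ = 299.2/2 = 149.6 kmol/h.
Outlet amounts (n = n₀ + ν ξ):
  A: 438 − 2(149.6) = 138.8
  B: 0 + 1(149.6) = 149.6
Total out = 288.4 kmol/h; y_B = 149.6 / 288.4 = 0.5186.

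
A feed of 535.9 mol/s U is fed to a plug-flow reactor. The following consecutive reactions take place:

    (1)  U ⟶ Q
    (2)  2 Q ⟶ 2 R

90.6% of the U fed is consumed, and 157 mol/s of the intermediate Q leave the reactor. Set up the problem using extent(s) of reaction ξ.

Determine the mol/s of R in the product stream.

329 mol/s

Conversion of U: U consumed = 1ξ₁ = 0.906 × 535.9 → ξ₁ = 485.5 mol/s.
Q balance: n_Q = 0 + 1ξ₁ − 2ξ₂ = 157 → ξ₂ = (1·485.5 − 157)/2 = 164.3 mol/s.
Outlet amounts (n = n₀ + Σ ν·ξ):
  U: 535.9 − 1(485.5) = 50.37
  Q: 0 + 1(485.5) − 2(164.3) = 157
  R: 0 + 2(164.3) = 328.5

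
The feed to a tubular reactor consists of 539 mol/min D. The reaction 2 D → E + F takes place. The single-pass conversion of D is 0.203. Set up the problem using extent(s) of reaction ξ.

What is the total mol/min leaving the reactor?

539 mol/min

D reacted = 0.203 × 539 = 109.4 mol/min; ν_D = −2, so ξ = 109.4/2 = 54.71 mol/min.
Outlet amounts (n = n₀ + ν ξ):
  D: 539 − 2(54.71) = 429.6
  E: 0 + 1(54.71) = 54.71
  F: 0 + 1(54.71) = 54.71
Total out = 429.6 + 54.71 + 54.71 = 539 mol/min.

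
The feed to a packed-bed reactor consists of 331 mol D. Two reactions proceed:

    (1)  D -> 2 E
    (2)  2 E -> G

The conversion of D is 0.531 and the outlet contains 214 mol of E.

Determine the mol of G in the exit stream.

68.8 mol

Conversion of D: D consumed = 1ξ₁ = 0.531 × 331 → ξ₁ = 175.8 mol.
E balance: n_E = 0 + 2ξ₁ − 2ξ₂ = 214 → ξ₂ = (2·175.8 − 214)/2 = 68.76 mol.
Outlet amounts (n = n₀ + Σ ν·ξ):
  D: 331 − 1(175.8) = 155.2
  E: 0 + 2(175.8) − 2(68.76) = 214
  G: 0 + 1(68.76) = 68.76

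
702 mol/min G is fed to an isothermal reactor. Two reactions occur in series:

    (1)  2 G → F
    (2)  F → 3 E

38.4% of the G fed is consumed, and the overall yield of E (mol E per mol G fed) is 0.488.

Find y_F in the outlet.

0.0259

Conversion of G: G consumed = 2ξ₁ = 0.384 × 702 → ξ₁ = 134.8 mol/min.
Yield of E: 3ξ₂ / 702 = 0.488 → ξ₂ = 114.2 mol/min.
Outlet amounts (n = n₀ + Σ ν·ξ):
  G: 702 − 2(134.8) = 432.4
  F: 0 + 1(134.8) − 1(114.2) = 20.59
  E: 0 + 3(114.2) = 342.6
Total out = 795.6 mol/min; y_F = 20.59 / 795.6 = 0.02588.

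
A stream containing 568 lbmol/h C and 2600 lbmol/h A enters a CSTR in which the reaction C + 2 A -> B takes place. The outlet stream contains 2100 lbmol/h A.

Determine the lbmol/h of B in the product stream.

250 lbmol/h

For A: n = n₀ − 2ξ → 2100 = 2600 − 2ξ, giving ξ = 250 lbmol/h.
Outlet amounts (n = n₀ + ν ξ):
  C: 568 − 1(250) = 318
  A: 2600 − 2(250) = 2100
  B: 0 + 1(250) = 250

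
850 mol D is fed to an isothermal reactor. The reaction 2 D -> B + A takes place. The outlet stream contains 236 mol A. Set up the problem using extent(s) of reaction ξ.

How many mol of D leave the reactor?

For A: n = n₀ + 1ξ → 236 = 0 + 1ξ, giving ξ = 236 mol.
Outlet amounts (n = n₀ + ν ξ):
  D: 850 − 2(236) = 378
  B: 0 + 1(236) = 236
  A: 0 + 1(236) = 236

378 mol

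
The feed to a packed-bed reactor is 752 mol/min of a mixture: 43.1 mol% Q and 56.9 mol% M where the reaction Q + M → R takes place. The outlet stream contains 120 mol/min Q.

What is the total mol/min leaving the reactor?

For Q: n = n₀ − 1ξ → 120 = 324.1 − 1ξ, giving ξ = 204.1 mol/min.
Outlet amounts (n = n₀ + ν ξ):
  Q: 324.1 − 1(204.1) = 120
  M: 427.9 − 1(204.1) = 223.8
  R: 0 + 1(204.1) = 204.1
Total out = 120 + 223.8 + 204.1 = 547.9 mol/min.

548 mol/min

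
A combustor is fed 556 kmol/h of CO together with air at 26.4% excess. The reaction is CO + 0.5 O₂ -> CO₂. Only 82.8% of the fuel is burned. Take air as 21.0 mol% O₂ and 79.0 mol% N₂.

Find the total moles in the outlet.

2000 kmol/h

Stoichiometric O₂ = 0.5 × 556 = 278 kmol/h; O₂ fed = 278 × 1.264 = 351.4 kmol/h.
N₂ fed = 351.4 × 79/21 = 1322 kmol/h.
Fuel reacted = 0.828 × 556 → ξ = 460.4 kmol/h.
Outlet (n = n₀ + ν ξ):
  CO: 556 − 1(460.4) = 95.63
  O₂: 351.4 − 0.5(460.4) = 121.2
  N₂: 1322 (inert)
  CO₂: 0 + 1(460.4) = 460.4
Total out = 95.63 + 121.2 + 1322 + 460.4 = 1999 kmol/h.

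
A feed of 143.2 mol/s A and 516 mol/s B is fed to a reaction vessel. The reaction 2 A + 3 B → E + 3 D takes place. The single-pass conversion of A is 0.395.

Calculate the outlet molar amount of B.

A reacted = 0.395 × 143.2 = 56.56 mol/s; ν_A = −2, so ξ = 56.56/2 = 28.28 mol/s.
Outlet amounts (n = n₀ + ν ξ):
  A: 143.2 − 2(28.28) = 86.64
  B: 516 − 3(28.28) = 431.2
  E: 0 + 1(28.28) = 28.28
  D: 0 + 3(28.28) = 84.85

431 mol/s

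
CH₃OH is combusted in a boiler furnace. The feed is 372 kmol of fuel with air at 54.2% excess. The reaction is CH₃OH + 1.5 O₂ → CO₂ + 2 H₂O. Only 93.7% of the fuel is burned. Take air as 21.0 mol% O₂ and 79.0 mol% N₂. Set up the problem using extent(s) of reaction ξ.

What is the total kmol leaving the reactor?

4640 kmol

Stoichiometric O₂ = 1.5 × 372 = 558 kmol; O₂ fed = 558 × 1.542 = 860.4 kmol.
N₂ fed = 860.4 × 79/21 = 3237 kmol.
Fuel reacted = 0.937 × 372 → ξ = 348.6 kmol.
Outlet (n = n₀ + ν ξ):
  CH₃OH: 372 − 1(348.6) = 23.44
  O₂: 860.4 − 1.5(348.6) = 337.6
  N₂: 3237 (inert)
  CO₂: 0 + 1(348.6) = 348.6
  H₂O: 0 + 2(348.6) = 697.1
Total out = 23.44 + 337.6 + 3237 + 348.6 + 697.1 = 4644 kmol.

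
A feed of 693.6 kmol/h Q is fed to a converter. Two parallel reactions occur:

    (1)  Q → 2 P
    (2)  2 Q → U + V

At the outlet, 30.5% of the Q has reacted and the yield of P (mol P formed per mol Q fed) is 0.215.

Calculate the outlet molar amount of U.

68.5 kmol/h

Yield of P: 2ξ₁ / 693.6 = 0.215 → ξ₁ = 74.56 kmol/h.
Conversion of Q: 1ξ₁ + 2ξ₂ = 0.305 × 693.6 = 211.5 → ξ₂ = 68.49 kmol/h.
Outlet amounts (n = n₀ + Σ ν·ξ):
  Q: 693.6 − 1(74.56) − 2(68.49) = 482.1
  P: 0 + 2(74.56) = 149.1
  U: 0 + 1(68.49) = 68.49
  V: 0 + 1(68.49) = 68.49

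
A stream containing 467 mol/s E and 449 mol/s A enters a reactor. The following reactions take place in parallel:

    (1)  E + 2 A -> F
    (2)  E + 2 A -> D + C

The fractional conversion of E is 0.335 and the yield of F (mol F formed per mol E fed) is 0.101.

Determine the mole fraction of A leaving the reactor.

0.191

Yield of F: 1ξ₁ / 467 = 0.101 → ξ₁ = 47.17 mol/s.
Conversion of E: 1ξ₁ + 1ξ₂ = 0.335 × 467 = 156.4 → ξ₂ = 109.3 mol/s.
Outlet amounts (n = n₀ + Σ ν·ξ):
  E: 467 − 1(47.17) − 1(109.3) = 310.6
  A: 449 − 2(47.17) − 2(109.3) = 136.1
  F: 0 + 1(47.17) = 47.17
  D: 0 + 1(109.3) = 109.3
  C: 0 + 1(109.3) = 109.3
Total out = 712.4 mol/s; y_A = 136.1 / 712.4 = 0.1911.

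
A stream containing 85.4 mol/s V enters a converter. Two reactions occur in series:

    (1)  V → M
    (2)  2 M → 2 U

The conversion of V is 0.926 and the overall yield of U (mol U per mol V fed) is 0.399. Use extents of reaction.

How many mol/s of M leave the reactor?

Conversion of V: V consumed = 1ξ₁ = 0.926 × 85.4 → ξ₁ = 79.08 mol/s.
Yield of U: 2ξ₂ / 85.4 = 0.399 → ξ₂ = 17.04 mol/s.
Outlet amounts (n = n₀ + Σ ν·ξ):
  V: 85.4 − 1(79.08) = 6.32
  M: 0 + 1(79.08) − 2(17.04) = 45.01
  U: 0 + 2(17.04) = 34.07

45 mol/s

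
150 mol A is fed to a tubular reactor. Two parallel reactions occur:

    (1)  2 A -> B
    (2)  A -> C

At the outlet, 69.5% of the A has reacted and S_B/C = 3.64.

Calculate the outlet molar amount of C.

Conversion of A: A consumed = 0.695 × 150 = 104.2 mol = 2ξ₁ + 1ξ₂.
Selectivity: 1ξ₁ / (1ξ₂) = 3.64 → ξ₁ = 3.64 ξ₂.
Substitute: (2·3.64 + 1) ξ₂ = 104.2 → ξ₂ = 12.59 mol, ξ₁ = 45.83 mol.
Outlet amounts (n = n₀ + Σ ν·ξ):
  A: 150 − 2(45.83) − 1(12.59) = 45.75
  B: 0 + 1(45.83) = 45.83
  C: 0 + 1(12.59) = 12.59

12.6 mol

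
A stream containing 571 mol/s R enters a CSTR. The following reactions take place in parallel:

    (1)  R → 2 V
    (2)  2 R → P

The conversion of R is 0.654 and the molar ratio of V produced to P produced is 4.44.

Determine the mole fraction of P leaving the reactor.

Conversion of R: R consumed = 0.654 × 571 = 373.4 mol/s = 1ξ₁ + 2ξ₂.
Selectivity: 2ξ₁ / (1ξ₂) = 4.44 → ξ₁ = 2.22 ξ₂.
Substitute: (1·2.22 + 2) ξ₂ = 373.4 → ξ₂ = 88.49 mol/s, ξ₁ = 196.5 mol/s.
Outlet amounts (n = n₀ + Σ ν·ξ):
  R: 571 − 1(196.5) − 2(88.49) = 197.6
  V: 0 + 2(196.5) = 392.9
  P: 0 + 1(88.49) = 88.49
Total out = 679 mol/s; y_P = 88.49 / 679 = 0.1303.

0.13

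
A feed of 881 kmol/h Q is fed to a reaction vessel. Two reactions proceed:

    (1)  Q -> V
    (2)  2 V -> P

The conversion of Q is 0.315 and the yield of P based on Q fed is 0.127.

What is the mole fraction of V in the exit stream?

0.0699

Conversion of Q: Q consumed = 1ξ₁ = 0.315 × 881 → ξ₁ = 277.5 kmol/h.
Yield of P: 1ξ₂ / 881 = 0.127 → ξ₂ = 111.9 kmol/h.
Outlet amounts (n = n₀ + Σ ν·ξ):
  Q: 881 − 1(277.5) = 603.5
  V: 0 + 1(277.5) − 2(111.9) = 53.74
  P: 0 + 1(111.9) = 111.9
Total out = 769.1 kmol/h; y_V = 53.74 / 769.1 = 0.06987.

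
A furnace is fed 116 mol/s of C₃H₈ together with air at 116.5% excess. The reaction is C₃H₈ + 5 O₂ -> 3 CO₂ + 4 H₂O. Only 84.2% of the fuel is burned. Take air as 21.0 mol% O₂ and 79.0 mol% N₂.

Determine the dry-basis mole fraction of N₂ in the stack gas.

Stoichiometric O₂ = 5 × 116 = 580 mol/s; O₂ fed = 580 × 2.165 = 1256 mol/s.
N₂ fed = 1256 × 79/21 = 4724 mol/s.
Fuel reacted = 0.842 × 116 → ξ = 97.67 mol/s.
Outlet (n = n₀ + ν ξ):
  C₃H₈: 116 − 1(97.67) = 18.33
  O₂: 1256 − 5(97.67) = 767.3
  N₂: 4724 (inert)
  CO₂: 0 + 3(97.67) = 293
  H₂O: 0 + 4(97.67) = 390.7
Dry total = 5803 mol/s; y_N₂ (dry) = 4724 / 5803 = 0.8141.

0.814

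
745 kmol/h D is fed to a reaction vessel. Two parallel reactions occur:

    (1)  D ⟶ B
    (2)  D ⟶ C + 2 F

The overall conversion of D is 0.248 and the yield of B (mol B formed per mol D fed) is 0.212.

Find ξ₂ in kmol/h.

ξ₂ = 26.8 kmol/h

Yield of B: 1ξ₁ / 745 = 0.212 → ξ₁ = 157.9 kmol/h.
Conversion of D: 1ξ₁ + 1ξ₂ = 0.248 × 745 = 184.8 → ξ₂ = 26.82 kmol/h.
Outlet amounts (n = n₀ + Σ ν·ξ):
  D: 745 − 1(157.9) − 1(26.82) = 560.2
  B: 0 + 1(157.9) = 157.9
  C: 0 + 1(26.82) = 26.82
  F: 0 + 2(26.82) = 53.64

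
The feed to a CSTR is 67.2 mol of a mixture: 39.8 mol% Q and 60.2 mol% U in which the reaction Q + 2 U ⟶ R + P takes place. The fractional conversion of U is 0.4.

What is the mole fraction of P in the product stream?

0.137

U reacted = 0.4 × 40.45 = 16.18 mol; ν_U = −2, so ξ = 16.18/2 = 8.091 mol.
Outlet amounts (n = n₀ + ν ξ):
  Q: 26.75 − 1(8.091) = 18.65
  U: 40.45 − 2(8.091) = 24.27
  R: 0 + 1(8.091) = 8.091
  P: 0 + 1(8.091) = 8.091
Total out = 59.11 mol; y_P = 8.091 / 59.11 = 0.1369.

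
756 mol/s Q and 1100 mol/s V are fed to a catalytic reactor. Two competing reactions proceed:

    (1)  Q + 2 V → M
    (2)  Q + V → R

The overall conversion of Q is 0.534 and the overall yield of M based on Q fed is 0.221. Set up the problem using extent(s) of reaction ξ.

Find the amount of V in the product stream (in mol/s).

Yield of M: 1ξ₁ / 756 = 0.221 → ξ₁ = 167.1 mol/s.
Conversion of Q: 1ξ₁ + 1ξ₂ = 0.534 × 756 = 403.7 → ξ₂ = 236.6 mol/s.
Outlet amounts (n = n₀ + Σ ν·ξ):
  Q: 756 − 1(167.1) − 1(236.6) = 352.3
  V: 1100 − 2(167.1) − 1(236.6) = 529.2
  M: 0 + 1(167.1) = 167.1
  R: 0 + 1(236.6) = 236.6

529 mol/s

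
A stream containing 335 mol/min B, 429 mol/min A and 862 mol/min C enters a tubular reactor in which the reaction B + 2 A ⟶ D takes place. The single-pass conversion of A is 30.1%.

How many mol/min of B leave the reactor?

A reacted = 0.301 × 429 = 129.1 mol/min; ν_A = −2, so ξ = 129.1/2 = 64.56 mol/min.
Outlet amounts (n = n₀ + ν ξ):
  B: 335 − 1(64.56) = 270.4
  A: 429 − 2(64.56) = 299.9
  D: 0 + 1(64.56) = 64.56
  C: 862 (inert)

270 mol/min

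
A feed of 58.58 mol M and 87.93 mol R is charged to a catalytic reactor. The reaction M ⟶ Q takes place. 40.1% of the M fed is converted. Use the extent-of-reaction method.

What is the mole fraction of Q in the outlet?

M reacted = 0.401 × 58.58 = 23.49 mol; ν_M = −1, so ξ = 23.49/1 = 23.49 mol.
Outlet amounts (n = n₀ + ν ξ):
  M: 58.58 − 1(23.49) = 35.09
  Q: 0 + 1(23.49) = 23.49
  R: 87.93 (inert)
Total out = 146.5 mol; y_Q = 23.49 / 146.5 = 0.1603.

0.16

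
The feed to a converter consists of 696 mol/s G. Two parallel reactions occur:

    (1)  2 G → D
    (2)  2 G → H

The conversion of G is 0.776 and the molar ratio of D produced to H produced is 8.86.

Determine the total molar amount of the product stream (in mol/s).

Conversion of G: G consumed = 0.776 × 696 = 540.1 mol/s = 2ξ₁ + 2ξ₂.
Selectivity: 1ξ₁ / (1ξ₂) = 8.86 → ξ₁ = 8.86 ξ₂.
Substitute: (2·8.86 + 2) ξ₂ = 540.1 → ξ₂ = 27.39 mol/s, ξ₁ = 242.7 mol/s.
Outlet amounts (n = n₀ + Σ ν·ξ):
  G: 696 − 2(242.7) − 2(27.39) = 155.9
  D: 0 + 1(242.7) = 242.7
  H: 0 + 1(27.39) = 27.39
Total out = 155.9 + 242.7 + 27.39 = 426 mol/s.

426 mol/s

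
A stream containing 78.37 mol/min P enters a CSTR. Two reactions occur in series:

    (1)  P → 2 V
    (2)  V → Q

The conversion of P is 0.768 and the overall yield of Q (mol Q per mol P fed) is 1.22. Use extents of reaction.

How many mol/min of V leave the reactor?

Conversion of P: P consumed = 1ξ₁ = 0.768 × 78.37 → ξ₁ = 60.19 mol/min.
Yield of Q: 1ξ₂ / 78.37 = 1.22 → ξ₂ = 95.61 mol/min.
Outlet amounts (n = n₀ + Σ ν·ξ):
  P: 78.37 − 1(60.19) = 18.18
  V: 0 + 2(60.19) − 1(95.61) = 24.76
  Q: 0 + 1(95.61) = 95.61

24.8 mol/min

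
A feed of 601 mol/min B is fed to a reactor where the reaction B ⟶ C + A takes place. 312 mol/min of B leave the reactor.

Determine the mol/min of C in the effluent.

For B: n = n₀ − 1ξ → 312 = 601 − 1ξ, giving ξ = 289 mol/min.
Outlet amounts (n = n₀ + ν ξ):
  B: 601 − 1(289) = 312
  C: 0 + 1(289) = 289
  A: 0 + 1(289) = 289

289 mol/min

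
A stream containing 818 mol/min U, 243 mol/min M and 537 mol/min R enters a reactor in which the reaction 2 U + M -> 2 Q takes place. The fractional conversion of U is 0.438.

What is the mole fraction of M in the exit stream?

0.045

U reacted = 0.438 × 818 = 358.3 mol/min; ν_U = −2, so ξ = 358.3/2 = 179.1 mol/min.
Outlet amounts (n = n₀ + ν ξ):
  U: 818 − 2(179.1) = 459.7
  M: 243 − 1(179.1) = 63.86
  Q: 0 + 2(179.1) = 358.3
  R: 537 (inert)
Total out = 1419 mol/min; y_M = 63.86 / 1419 = 0.04501.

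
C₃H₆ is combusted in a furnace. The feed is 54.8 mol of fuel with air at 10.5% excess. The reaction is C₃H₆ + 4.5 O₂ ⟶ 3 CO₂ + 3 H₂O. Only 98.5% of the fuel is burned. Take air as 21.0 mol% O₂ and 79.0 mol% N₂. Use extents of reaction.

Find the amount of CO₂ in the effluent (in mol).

162 mol

Stoichiometric O₂ = 4.5 × 54.8 = 246.6 mol; O₂ fed = 246.6 × 1.105 = 272.5 mol.
N₂ fed = 272.5 × 79/21 = 1025 mol.
Fuel reacted = 0.985 × 54.8 → ξ = 53.98 mol.
Outlet (n = n₀ + ν ξ):
  C₃H₆: 54.8 − 1(53.98) = 0.822
  O₂: 272.5 − 4.5(53.98) = 29.59
  N₂: 1025 (inert)
  CO₂: 0 + 3(53.98) = 161.9
  H₂O: 0 + 3(53.98) = 161.9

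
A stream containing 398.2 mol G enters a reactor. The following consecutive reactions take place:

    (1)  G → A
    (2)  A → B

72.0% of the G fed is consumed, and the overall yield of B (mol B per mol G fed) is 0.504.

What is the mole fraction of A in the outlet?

0.216

Conversion of G: G consumed = 1ξ₁ = 0.72 × 398.2 → ξ₁ = 286.7 mol.
Yield of B: 1ξ₂ / 398.2 = 0.504 → ξ₂ = 200.7 mol.
Outlet amounts (n = n₀ + Σ ν·ξ):
  G: 398.2 − 1(286.7) = 111.5
  A: 0 + 1(286.7) − 1(200.7) = 86.01
  B: 0 + 1(200.7) = 200.7
Total out = 398.2 mol; y_A = 86.01 / 398.2 = 0.216.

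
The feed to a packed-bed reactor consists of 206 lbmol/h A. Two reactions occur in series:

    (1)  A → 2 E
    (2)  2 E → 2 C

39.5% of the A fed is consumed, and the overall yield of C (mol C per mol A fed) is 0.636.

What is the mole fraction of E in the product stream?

0.11

Conversion of A: A consumed = 1ξ₁ = 0.395 × 206 → ξ₁ = 81.37 lbmol/h.
Yield of C: 2ξ₂ / 206 = 0.636 → ξ₂ = 65.51 lbmol/h.
Outlet amounts (n = n₀ + Σ ν·ξ):
  A: 206 − 1(81.37) = 124.6
  E: 0 + 2(81.37) − 2(65.51) = 31.72
  C: 0 + 2(65.51) = 131
Total out = 287.4 lbmol/h; y_E = 31.72 / 287.4 = 0.1104.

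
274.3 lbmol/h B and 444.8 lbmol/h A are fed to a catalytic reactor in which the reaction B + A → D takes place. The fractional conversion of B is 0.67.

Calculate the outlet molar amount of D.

184 lbmol/h

B reacted = 0.67 × 274.3 = 183.8 lbmol/h; ν_B = −1, so ξ = 183.8/1 = 183.8 lbmol/h.
Outlet amounts (n = n₀ + ν ξ):
  B: 274.3 − 1(183.8) = 90.52
  A: 444.8 − 1(183.8) = 261
  D: 0 + 1(183.8) = 183.8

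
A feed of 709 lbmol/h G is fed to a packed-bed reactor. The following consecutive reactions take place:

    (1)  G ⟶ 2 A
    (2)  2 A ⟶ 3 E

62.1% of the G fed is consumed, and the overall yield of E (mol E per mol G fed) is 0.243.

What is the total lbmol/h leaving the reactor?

Conversion of G: G consumed = 1ξ₁ = 0.621 × 709 → ξ₁ = 440.3 lbmol/h.
Yield of E: 3ξ₂ / 709 = 0.243 → ξ₂ = 57.43 lbmol/h.
Outlet amounts (n = n₀ + Σ ν·ξ):
  G: 709 − 1(440.3) = 268.7
  A: 0 + 2(440.3) − 2(57.43) = 765.7
  E: 0 + 3(57.43) = 172.3
Total out = 268.7 + 765.7 + 172.3 = 1207 lbmol/h.

1210 lbmol/h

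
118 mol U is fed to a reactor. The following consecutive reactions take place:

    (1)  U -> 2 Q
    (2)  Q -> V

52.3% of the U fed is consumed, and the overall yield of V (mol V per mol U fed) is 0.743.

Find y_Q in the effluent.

0.199

Conversion of U: U consumed = 1ξ₁ = 0.523 × 118 → ξ₁ = 61.71 mol.
Yield of V: 1ξ₂ / 118 = 0.743 → ξ₂ = 87.67 mol.
Outlet amounts (n = n₀ + Σ ν·ξ):
  U: 118 − 1(61.71) = 56.29
  Q: 0 + 2(61.71) − 1(87.67) = 35.75
  V: 0 + 1(87.67) = 87.67
Total out = 179.7 mol; y_Q = 35.75 / 179.7 = 0.1989.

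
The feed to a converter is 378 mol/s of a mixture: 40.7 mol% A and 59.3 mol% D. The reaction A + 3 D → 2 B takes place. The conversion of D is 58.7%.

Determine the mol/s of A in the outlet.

D reacted = 0.587 × 224.2 = 131.6 mol/s; ν_D = −3, so ξ = 131.6/3 = 43.86 mol/s.
Outlet amounts (n = n₀ + ν ξ):
  A: 153.8 − 1(43.86) = 110
  D: 224.2 − 3(43.86) = 92.58
  B: 0 + 2(43.86) = 87.72

110 mol/s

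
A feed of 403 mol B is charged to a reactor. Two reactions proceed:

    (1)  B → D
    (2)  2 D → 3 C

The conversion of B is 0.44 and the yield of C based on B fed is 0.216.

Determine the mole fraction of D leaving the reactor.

0.276

Conversion of B: B consumed = 1ξ₁ = 0.44 × 403 → ξ₁ = 177.3 mol.
Yield of C: 3ξ₂ / 403 = 0.216 → ξ₂ = 29.02 mol.
Outlet amounts (n = n₀ + Σ ν·ξ):
  B: 403 − 1(177.3) = 225.7
  D: 0 + 1(177.3) − 2(29.02) = 119.3
  C: 0 + 3(29.02) = 87.05
Total out = 432 mol; y_D = 119.3 / 432 = 0.2761.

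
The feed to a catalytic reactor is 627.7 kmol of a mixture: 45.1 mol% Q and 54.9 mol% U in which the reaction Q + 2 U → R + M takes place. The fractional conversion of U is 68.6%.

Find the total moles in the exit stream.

509 kmol

U reacted = 0.686 × 344.6 = 236.4 kmol; ν_U = −2, so ξ = 236.4/2 = 118.2 kmol.
Outlet amounts (n = n₀ + ν ξ):
  Q: 283.1 − 1(118.2) = 164.9
  U: 344.6 − 2(118.2) = 108.2
  R: 0 + 1(118.2) = 118.2
  M: 0 + 1(118.2) = 118.2
Total out = 164.9 + 108.2 + 118.2 + 118.2 = 509.5 kmol.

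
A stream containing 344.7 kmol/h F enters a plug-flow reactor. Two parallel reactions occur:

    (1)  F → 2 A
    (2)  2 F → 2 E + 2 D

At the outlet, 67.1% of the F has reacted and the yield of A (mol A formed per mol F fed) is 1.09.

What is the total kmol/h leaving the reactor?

Yield of A: 2ξ₁ / 344.7 = 1.09 → ξ₁ = 187.9 kmol/h.
Conversion of F: 1ξ₁ + 2ξ₂ = 0.671 × 344.7 = 231.3 → ξ₂ = 21.72 kmol/h.
Outlet amounts (n = n₀ + Σ ν·ξ):
  F: 344.7 − 1(187.9) − 2(21.72) = 113.4
  A: 0 + 2(187.9) = 375.7
  E: 0 + 2(21.72) = 43.43
  D: 0 + 2(21.72) = 43.43
Total out = 113.4 + 375.7 + 43.43 + 43.43 = 576 kmol/h.

576 kmol/h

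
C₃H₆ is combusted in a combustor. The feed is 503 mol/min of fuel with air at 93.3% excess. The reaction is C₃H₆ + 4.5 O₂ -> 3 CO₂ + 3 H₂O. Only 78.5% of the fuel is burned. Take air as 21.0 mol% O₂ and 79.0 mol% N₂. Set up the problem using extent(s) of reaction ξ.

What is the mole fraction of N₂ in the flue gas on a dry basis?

0.809

Stoichiometric O₂ = 4.5 × 503 = 2264 mol/min; O₂ fed = 2264 × 1.933 = 4375 mol/min.
N₂ fed = 4375 × 79/21 = 16460 mol/min.
Fuel reacted = 0.785 × 503 → ξ = 394.9 mol/min.
Outlet (n = n₀ + ν ξ):
  C₃H₆: 503 − 1(394.9) = 108.1
  O₂: 4375 − 4.5(394.9) = 2598
  N₂: 16460 (inert)
  CO₂: 0 + 3(394.9) = 1185
  H₂O: 0 + 3(394.9) = 1185
Dry total = 20350 mol/min; y_N₂ (dry) = 16460 / 20350 = 0.8088.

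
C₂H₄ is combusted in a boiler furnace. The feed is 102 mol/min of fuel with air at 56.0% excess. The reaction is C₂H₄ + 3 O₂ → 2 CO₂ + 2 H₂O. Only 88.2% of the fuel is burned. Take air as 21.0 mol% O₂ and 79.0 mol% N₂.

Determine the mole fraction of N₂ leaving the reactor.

Stoichiometric O₂ = 3 × 102 = 306 mol/min; O₂ fed = 306 × 1.560 = 477.4 mol/min.
N₂ fed = 477.4 × 79/21 = 1796 mol/min.
Fuel reacted = 0.882 × 102 → ξ = 89.96 mol/min.
Outlet (n = n₀ + ν ξ):
  C₂H₄: 102 − 1(89.96) = 12.04
  O₂: 477.4 − 3(89.96) = 207.5
  N₂: 1796 (inert)
  CO₂: 0 + 2(89.96) = 179.9
  H₂O: 0 + 2(89.96) = 179.9
Total out = 2375 mol/min; y_N₂ = 1796 / 2375 = 0.7561.

0.756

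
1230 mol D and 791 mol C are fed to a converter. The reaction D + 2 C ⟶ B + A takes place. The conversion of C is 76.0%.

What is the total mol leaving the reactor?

1720 mol

C reacted = 0.76 × 791 = 601.2 mol; ν_C = −2, so ξ = 601.2/2 = 300.6 mol.
Outlet amounts (n = n₀ + ν ξ):
  D: 1230 − 1(300.6) = 929.4
  C: 791 − 2(300.6) = 189.8
  B: 0 + 1(300.6) = 300.6
  A: 0 + 1(300.6) = 300.6
Total out = 929.4 + 189.8 + 300.6 + 300.6 = 1720 mol.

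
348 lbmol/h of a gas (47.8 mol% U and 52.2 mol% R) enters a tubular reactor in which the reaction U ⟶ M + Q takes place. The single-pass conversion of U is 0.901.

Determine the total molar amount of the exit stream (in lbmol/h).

498 lbmol/h

U reacted = 0.901 × 166.3 = 149.9 lbmol/h; ν_U = −1, so ξ = 149.9/1 = 149.9 lbmol/h.
Outlet amounts (n = n₀ + ν ξ):
  U: 166.3 − 1(149.9) = 16.47
  M: 0 + 1(149.9) = 149.9
  Q: 0 + 1(149.9) = 149.9
  R: 181.7 (inert)
Total out = 16.47 + 149.9 + 149.9 + 181.7 = 497.9 lbmol/h.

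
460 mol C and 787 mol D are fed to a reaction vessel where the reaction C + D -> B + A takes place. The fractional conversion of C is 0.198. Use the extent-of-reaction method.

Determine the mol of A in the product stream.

C reacted = 0.198 × 460 = 91.08 mol; ν_C = −1, so ξ = 91.08/1 = 91.08 mol.
Outlet amounts (n = n₀ + ν ξ):
  C: 460 − 1(91.08) = 368.9
  D: 787 − 1(91.08) = 695.9
  B: 0 + 1(91.08) = 91.08
  A: 0 + 1(91.08) = 91.08

91.1 mol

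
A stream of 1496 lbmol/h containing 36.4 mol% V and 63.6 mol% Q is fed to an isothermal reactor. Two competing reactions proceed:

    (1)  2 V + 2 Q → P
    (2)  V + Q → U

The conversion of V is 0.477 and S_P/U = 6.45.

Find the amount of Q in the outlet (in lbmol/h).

Conversion of V: V consumed = 0.477 × 544.5 = 259.7 lbmol/h = 2ξ₁ + 1ξ₂.
Selectivity: 1ξ₁ / (1ξ₂) = 6.45 → ξ₁ = 6.45 ξ₂.
Substitute: (2·6.45 + 1) ξ₂ = 259.7 → ξ₂ = 18.69 lbmol/h, ξ₁ = 120.5 lbmol/h.
Outlet amounts (n = n₀ + Σ ν·ξ):
  V: 544.5 − 2(120.5) − 1(18.69) = 284.8
  Q: 951.5 − 2(120.5) − 1(18.69) = 691.7
  P: 0 + 1(120.5) = 120.5
  U: 0 + 1(18.69) = 18.69

692 lbmol/h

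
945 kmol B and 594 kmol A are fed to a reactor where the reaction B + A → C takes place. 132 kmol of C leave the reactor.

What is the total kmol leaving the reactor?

For C: n = n₀ + 1ξ → 132 = 0 + 1ξ, giving ξ = 132 kmol.
Outlet amounts (n = n₀ + ν ξ):
  B: 945 − 1(132) = 813
  A: 594 − 1(132) = 462
  C: 0 + 1(132) = 132
Total out = 813 + 462 + 132 = 1407 kmol.

1410 kmol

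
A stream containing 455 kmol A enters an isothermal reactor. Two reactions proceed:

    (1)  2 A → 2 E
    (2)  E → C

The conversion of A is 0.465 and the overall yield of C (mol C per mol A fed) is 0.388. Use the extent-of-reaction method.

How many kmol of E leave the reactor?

35 kmol

Conversion of A: A consumed = 2ξ₁ = 0.465 × 455 → ξ₁ = 105.8 kmol.
Yield of C: 1ξ₂ / 455 = 0.388 → ξ₂ = 176.5 kmol.
Outlet amounts (n = n₀ + Σ ν·ξ):
  A: 455 − 2(105.8) = 243.4
  E: 0 + 2(105.8) − 1(176.5) = 35.04
  C: 0 + 1(176.5) = 176.5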